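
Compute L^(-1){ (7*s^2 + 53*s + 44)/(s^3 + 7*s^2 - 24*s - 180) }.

2*t*exp(-6*t) + 4*exp(5*t) + 3*exp(-6*t)

Factor the denominator: s^3 + 7*s^2 - 24*s - 180 = (s - 5)*(s + 6)^2.
Partial fraction decomposition gives [3/(s + 6)] + [2/(s + 6)^2] + [4/(s - 5)].
Invert each term: 3/(s + 6) ↔ 3e^(-6t); 2/(s + 6)^2 ↔ 2t·e^(-6t); 4/(s - 5) ↔ 4e^(5t).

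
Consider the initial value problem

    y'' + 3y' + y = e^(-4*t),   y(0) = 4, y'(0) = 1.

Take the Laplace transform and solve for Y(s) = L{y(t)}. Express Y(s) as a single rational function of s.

Y(s) = (4*s^2 + 29*s + 53)/(s^3 + 7*s^2 + 13*s + 4)

Laplace-transform each side.
Using L{y''} = s^2 Y - s·y(0) - y'(0) and L{y'} = sY - y(0), with y(0) = 4, y'(0) = 1, the left side becomes (s^2 + 3*s + 1)Y - (4*s + 13).
The right side is L{e^(-4*t)} = 1/(s + 4).
So (s^2 + 3*s + 1)Y = 1/(s + 4) + (4*s + 13).
Isolate Y and clear denominators.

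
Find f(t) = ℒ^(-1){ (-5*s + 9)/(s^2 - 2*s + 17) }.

Complete the square in the denominator: s^2 - 2*s + 17 = (s - 1)^2 + 4^2.
Split the numerator to match: -5*s + 9 = -5·(s - 1) + 1·4.
Invert each term: -5·(s - 1)/((s - 1)^2 + 16) ↔ -5e^(t)cos(4t); 1·4/((s - 1)^2 + 16) ↔ e^(t)sin(4t).

f(t) = exp(t)*sin(4*t) - 5*exp(t)*cos(4*t)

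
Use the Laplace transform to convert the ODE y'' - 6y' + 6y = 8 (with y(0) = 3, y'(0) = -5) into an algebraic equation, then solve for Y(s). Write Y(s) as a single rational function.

Y(s) = (3*s^2 - 23*s + 8)/(s^3 - 6*s^2 + 6*s)

Laplace-transform each side.
The derivative rules (L{y''} = s^2 Y - s·y(0) - y'(0) and L{y'} = sY - y(0), with y(0) = 3, y'(0) = -5) turn the left side into (s^2 - 6*s + 6)Y - (3*s - 23).
The right side is L{8} = 8/s.
So (s^2 - 6*s + 6)Y = 8/s + (3*s - 23).
Divide through and combine into a single rational function.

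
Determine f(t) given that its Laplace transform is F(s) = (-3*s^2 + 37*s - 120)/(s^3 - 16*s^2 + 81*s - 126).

Factor the denominator: s^3 - 16*s^2 + 81*s - 126 = (s - 7)*(s - 6)*(s - 3).
Partial fraction decomposition gives [-2/(s - 7)] + [2/(s - 6)] + [-3/(s - 3)].
Invert each term: -2/(s - 7) ↔ -2e^(7t); 2/(s - 6) ↔ 2e^(6t); -3/(s - 3) ↔ -3e^(3t).

f(t) = -2*exp(7*t) + 2*exp(6*t) - 3*exp(3*t)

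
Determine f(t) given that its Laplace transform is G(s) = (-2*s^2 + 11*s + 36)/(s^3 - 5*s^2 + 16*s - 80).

Factor the denominator: s^3 - 5*s^2 + 16*s - 80 = (s - 5)*(s^2 + 16).
Partial fraction decomposition gives [1/(s - 5)] + [-3*s/(s^2 + 16)] + [-4/(s^2 + 16)].
Invert each term: 1/(s - 5) ↔ e^(5t); -3·s/(s^2 + 16) ↔ -3cos(4t); -1·4/(s^2 + 16) ↔ -sin(4t).

f(t) = exp(5*t) - sin(4*t) - 3*cos(4*t)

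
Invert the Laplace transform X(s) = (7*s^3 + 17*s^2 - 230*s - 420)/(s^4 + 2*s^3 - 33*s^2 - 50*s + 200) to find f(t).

f(t) = -exp(5*t) + 6*exp(2*t) + 6*exp(-4*t) - 4*exp(-5*t)

Factor the denominator: s^4 + 2*s^3 - 33*s^2 - 50*s + 200 = (s - 5)*(s - 2)*(s + 4)*(s + 5).
Partial fraction decomposition gives [-1/(s - 5)] + [6/(s + 4)] + [6/(s - 2)] + [-4/(s + 5)].
Invert each term: -1/(s - 5) ↔ -e^(5t); 6/(s + 4) ↔ 6e^(-4t); 6/(s - 2) ↔ 6e^(2t); -4/(s + 5) ↔ -4e^(-5t).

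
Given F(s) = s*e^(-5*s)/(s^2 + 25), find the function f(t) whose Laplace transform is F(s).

The factor e^(-5s) signals a time shift by c = 5 (second shifting theorem).
L{cos(5t)} = s/(s^2 + 25), so L^-1{s/(s^2 + 25)} = cos(5*t).
Hence the inverse is u(t - 5) times that function evaluated at t - 5.

f(t) = Heaviside(t - 5)*(cos(5*t - 25))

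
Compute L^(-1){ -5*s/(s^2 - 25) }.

Since L{cosh(5t)} = s/(s^2 - 25), the inverse is cosh(5*t), scaled by -5.

-5*cosh(5*t)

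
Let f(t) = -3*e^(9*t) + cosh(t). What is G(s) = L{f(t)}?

G(s) = s/(s^2 - 1) - 3/(s - 9)

Apply the Laplace transform termwise.
L{cosh(t)} = s/(s^2 - 1); (-3)·[L{e^(9t)} = 1/(s - 9)].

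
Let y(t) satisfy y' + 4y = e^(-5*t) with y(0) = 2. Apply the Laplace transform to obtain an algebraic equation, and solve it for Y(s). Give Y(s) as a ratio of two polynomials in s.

Laplace-transform each side.
With L{y'} = sY - y(0) = sY - 2: the LHS transforms to (s + 4)Y - (2).
The right side is L{e^(-5*t)} = 1/(s + 5).
So (s + 4)Y = 1/(s + 5) + (2).
Divide through and combine into a single rational function.

Y(s) = (2*s + 11)/(s^2 + 9*s + 20)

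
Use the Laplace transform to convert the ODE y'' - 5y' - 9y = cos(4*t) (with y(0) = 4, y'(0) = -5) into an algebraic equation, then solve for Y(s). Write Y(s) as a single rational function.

Y(s) = (4*s^3 - 25*s^2 + 65*s - 400)/(s^4 - 5*s^3 + 7*s^2 - 80*s - 144)

Take the Laplace transform of both sides.
With L{y''} = s^2 Y - s·y(0) - y'(0) and L{y'} = sY - y(0), with y(0) = 4, y'(0) = -5: the LHS transforms to (s^2 - 5*s - 9)Y - (4*s - 25).
The right side is L{cos(4*t)} = s/(s^2 + 16).
So (s^2 - 5*s - 9)Y = s/(s^2 + 16) + (4*s - 25).
Isolate Y and clear denominators.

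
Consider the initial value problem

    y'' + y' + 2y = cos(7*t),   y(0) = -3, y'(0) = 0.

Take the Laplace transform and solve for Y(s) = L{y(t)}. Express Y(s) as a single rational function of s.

Y(s) = (-3*s^3 - 3*s^2 - 146*s - 147)/(s^4 + s^3 + 51*s^2 + 49*s + 98)

Take the Laplace transform of both sides.
Using L{y''} = s^2 Y - s·y(0) - y'(0) and L{y'} = sY - y(0), with y(0) = -3, y'(0) = 0, the left side becomes (s^2 + s + 2)Y - (-3*s - 3).
The right side is L{cos(7*t)} = s/(s^2 + 49).
So (s^2 + s + 2)Y = s/(s^2 + 49) + (-3*s - 3).
Divide through and combine into a single rational function.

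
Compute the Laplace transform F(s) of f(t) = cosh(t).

F(s) = s/(s^2 - 1)

L{cosh(t)} = s/(s^2 - 1).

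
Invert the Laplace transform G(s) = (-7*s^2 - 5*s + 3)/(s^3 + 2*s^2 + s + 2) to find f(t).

Factor the denominator: s^3 + 2*s^2 + s + 2 = (s + 2)*(s^2 + 1).
Partial fraction decomposition gives [-3/(s + 2)] + [-4*s/(s^2 + 1)] + [3/(s^2 + 1)].
Invert each term: -3/(s + 2) ↔ -3e^(-2t); -4·s/(s^2 + 1) ↔ -4cos(t); 3·1/(s^2 + 1) ↔ 3sin(t).

f(t) = 3*sin(t) - 4*cos(t) - 3*exp(-2*t)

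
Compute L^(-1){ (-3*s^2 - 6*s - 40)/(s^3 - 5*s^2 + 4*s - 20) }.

-5*exp(5*t) + 2*sin(2*t) + 2*cos(2*t)

Factor the denominator: s^3 - 5*s^2 + 4*s - 20 = (s - 5)*(s^2 + 4).
Partial fraction decomposition gives [-5/(s - 5)] + [2*s/(s^2 + 4)] + [4/(s^2 + 4)].
Invert each term: -5/(s - 5) ↔ -5e^(5t); 2·s/(s^2 + 4) ↔ 2cos(2t); 2·2/(s^2 + 4) ↔ 2sin(2t).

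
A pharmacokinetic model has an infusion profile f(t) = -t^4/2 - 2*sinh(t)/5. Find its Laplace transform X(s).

X(s) = -2/(5*(s^2 - 1)) - 12/s^5

The transform is linear, so treat each term independently.
(-1/2)·[L{t^4} = 4!/s^5 = 24/s^5]; (-2/5)·[L{sinh(t)} = 1/(s^2 - 1)].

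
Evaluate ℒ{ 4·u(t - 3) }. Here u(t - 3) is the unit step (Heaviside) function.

4*exp(-3*s)/s

By the second shifting theorem, L{u(t - c)·g(t - c)} = e^(-cs)·G(s) with c = 3 and G(s) = L{g(t)}.
L{4} = 4/s.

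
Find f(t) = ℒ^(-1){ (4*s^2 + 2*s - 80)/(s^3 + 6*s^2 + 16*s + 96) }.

f(t) = -4*sin(4*t) + 3*cos(4*t) + exp(-6*t)

Factor the denominator: s^3 + 6*s^2 + 16*s + 96 = (s + 6)*(s^2 + 16).
Partial fraction decomposition gives [1/(s + 6)] + [3*s/(s^2 + 16)] + [-16/(s^2 + 16)].
Invert each term: 1/(s + 6) ↔ e^(-6t); 3·s/(s^2 + 16) ↔ 3cos(4t); -4·4/(s^2 + 16) ↔ -4sin(4t).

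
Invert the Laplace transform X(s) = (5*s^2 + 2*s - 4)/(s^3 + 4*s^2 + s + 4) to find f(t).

f(t) = -2*sin(t) + cos(t) + 4*exp(-4*t)

Factor the denominator: s^3 + 4*s^2 + s + 4 = (s + 4)*(s^2 + 1).
Partial fraction decomposition gives [4/(s + 4)] + [s/(s^2 + 1)] + [-2/(s^2 + 1)].
Invert each term: 4/(s + 4) ↔ 4e^(-4t); 1·s/(s^2 + 1) ↔ cos(t); -2·1/(s^2 + 1) ↔ -2sin(t).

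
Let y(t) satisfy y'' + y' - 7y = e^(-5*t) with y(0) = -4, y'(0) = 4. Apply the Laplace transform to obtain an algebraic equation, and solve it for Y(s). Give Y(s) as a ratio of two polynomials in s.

Apply the Laplace transform to the equation.
The derivative rules (L{y''} = s^2 Y - s·y(0) - y'(0) and L{y'} = sY - y(0), with y(0) = -4, y'(0) = 4) turn the left side into (s^2 + s - 7)Y - (-4*s).
The right side is L{e^(-5*t)} = 1/(s + 5).
So (s^2 + s - 7)Y = 1/(s + 5) + (-4*s).
Solve for Y(s) and write it as one ratio of polynomials.

Y(s) = (-4*s^2 - 20*s + 1)/(s^3 + 6*s^2 - 2*s - 35)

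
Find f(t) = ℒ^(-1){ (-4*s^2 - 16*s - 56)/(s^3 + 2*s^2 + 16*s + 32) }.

f(t) = -3*sin(4*t) - 2*cos(4*t) - 2*exp(-2*t)

Factor the denominator: s^3 + 2*s^2 + 16*s + 32 = (s + 2)*(s^2 + 16).
Partial fraction decomposition gives [-2/(s + 2)] + [-2*s/(s^2 + 16)] + [-12/(s^2 + 16)].
Invert each term: -2/(s + 2) ↔ -2e^(-2t); -2·s/(s^2 + 16) ↔ -2cos(4t); -3·4/(s^2 + 16) ↔ -3sin(4t).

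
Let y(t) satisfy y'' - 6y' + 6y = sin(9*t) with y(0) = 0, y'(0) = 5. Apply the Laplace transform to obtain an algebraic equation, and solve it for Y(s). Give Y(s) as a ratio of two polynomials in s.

Y(s) = (5*s^2 + 414)/(s^4 - 6*s^3 + 87*s^2 - 486*s + 486)

Laplace-transform each side.
With L{y''} = s^2 Y - s·y(0) - y'(0) and L{y'} = sY - y(0), with y(0) = 0, y'(0) = 5: the LHS transforms to (s^2 - 6*s + 6)Y - (5).
The right side is L{sin(9*t)} = 9/(s^2 + 81).
So (s^2 - 6*s + 6)Y = 9/(s^2 + 81) + (5).
Solve for Y(s) and write it as one ratio of polynomials.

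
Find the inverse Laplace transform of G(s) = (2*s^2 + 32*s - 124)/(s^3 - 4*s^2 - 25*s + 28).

Factor the denominator: s^3 - 4*s^2 - 25*s + 28 = (s - 7)*(s - 1)*(s + 4).
Partial fraction decomposition gives [-4/(s + 4)] + [3/(s - 7)] + [3/(s - 1)].
Invert each term: -4/(s + 4) ↔ -4e^(-4t); 3/(s - 7) ↔ 3e^(7t); 3/(s - 1) ↔ 3e^(t).

3*exp(7*t) + 3*exp(t) - 4*exp(-4*t)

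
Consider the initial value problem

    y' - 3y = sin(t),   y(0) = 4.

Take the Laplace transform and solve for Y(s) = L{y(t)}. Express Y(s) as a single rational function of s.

Y(s) = (4*s^2 + 5)/(s^3 - 3*s^2 + s - 3)

Take the Laplace transform of both sides.
Using L{y'} = sY - y(0) = sY - 4, the left side becomes (s - 3)Y - (4).
The right side is L{sin(t)} = 1/(s^2 + 1).
So (s - 3)Y = 1/(s^2 + 1) + (4).
Solve for Y(s) and write it as one ratio of polynomials.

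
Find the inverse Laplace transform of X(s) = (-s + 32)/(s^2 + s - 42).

2*exp(6*t) - 3*exp(-7*t)

Factor the denominator: s^2 + s - 42 = (s - 6)*(s + 7).
Partial fraction decomposition gives [2/(s - 6)] + [-3/(s + 7)].
Invert each term: 2/(s - 6) ↔ 2e^(6t); -3/(s + 7) ↔ -3e^(-7t).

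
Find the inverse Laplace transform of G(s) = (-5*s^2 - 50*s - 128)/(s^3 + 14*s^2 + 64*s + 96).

Factor the denominator: s^3 + 14*s^2 + 64*s + 96 = (s + 4)^2*(s + 6).
Partial fraction decomposition gives [-3/(s + 4)] + [-4/(s + 4)^2] + [-2/(s + 6)].
Invert each term: -3/(s + 4) ↔ -3e^(-4t); -4/(s + 4)^2 ↔ -4t·e^(-4t); -2/(s + 6) ↔ -2e^(-6t).

-4*t*exp(-4*t) - 3*exp(-4*t) - 2*exp(-6*t)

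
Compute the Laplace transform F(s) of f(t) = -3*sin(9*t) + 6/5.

F(s) = -27/(s^2 + 81) + 6/(5*s)

Apply the Laplace transform termwise.
L{6/5} = (6/5)/s; (-3)·[L{sin(9t)} = 9/(s^2 + 81)].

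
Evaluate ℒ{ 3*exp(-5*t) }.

3/(s + 5)

L{3} = 3/s.
By the first shifting theorem, multiplying by e^(-5t) replaces s with s + 5.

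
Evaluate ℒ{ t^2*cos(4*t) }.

L{cos(4t)} = s/(s^2 + 16).
Then apply L{t^2·g(t)} = (-1)^2 d^2/ds^2[G(s)] with G(s) = s/(s^2 + 16):
differentiating 2 times and applying the sign gives 2*s*(s^2 - 48)/(s^2 + 16)^3.

2*s*(s^2 - 48)/(s^2 + 16)^3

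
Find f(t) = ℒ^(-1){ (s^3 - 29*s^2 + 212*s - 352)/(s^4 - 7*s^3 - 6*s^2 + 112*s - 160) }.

Factor the denominator: s^4 - 7*s^3 - 6*s^2 + 112*s - 160 = (s - 5)*(s - 4)*(s - 2)*(s + 4).
Partial fraction decomposition gives [-1/(s - 2)] + [4/(s - 5)] + [-6/(s - 4)] + [4/(s + 4)].
Invert each term: -1/(s - 2) ↔ -e^(2t); 4/(s - 5) ↔ 4e^(5t); -6/(s - 4) ↔ -6e^(4t); 4/(s + 4) ↔ 4e^(-4t).

f(t) = 4*exp(5*t) - 6*exp(4*t) - exp(2*t) + 4*exp(-4*t)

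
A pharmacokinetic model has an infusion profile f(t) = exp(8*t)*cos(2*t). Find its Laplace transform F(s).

F(s) = (s - 8)/((s - 8)^2 + 4)

L{cos(2t)} = s/(s^2 + 4).
By the first shifting theorem, multiplying by e^(8t) replaces s with s - 8.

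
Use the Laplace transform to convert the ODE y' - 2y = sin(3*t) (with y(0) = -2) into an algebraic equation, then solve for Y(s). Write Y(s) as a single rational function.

Y(s) = (-2*s^2 - 15)/(s^3 - 2*s^2 + 9*s - 18)

Apply the Laplace transform to the equation.
The derivative rules (L{y'} = sY - y(0) = sY - (-2)) turn the left side into (s - 2)Y - (-2).
The right side is L{sin(3*t)} = 3/(s^2 + 9).
So (s - 2)Y = 3/(s^2 + 9) + (-2).
Isolate Y and clear denominators.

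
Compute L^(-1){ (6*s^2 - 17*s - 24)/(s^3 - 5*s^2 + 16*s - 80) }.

exp(5*t) + 2*sin(4*t) + 5*cos(4*t)

Factor the denominator: s^3 - 5*s^2 + 16*s - 80 = (s - 5)*(s^2 + 16).
Partial fraction decomposition gives [1/(s - 5)] + [5*s/(s^2 + 16)] + [8/(s^2 + 16)].
Invert each term: 1/(s - 5) ↔ e^(5t); 5·s/(s^2 + 16) ↔ 5cos(4t); 2·4/(s^2 + 16) ↔ 2sin(4t).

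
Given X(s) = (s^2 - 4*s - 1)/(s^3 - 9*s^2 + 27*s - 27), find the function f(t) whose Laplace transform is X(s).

Factor the denominator: s^3 - 9*s^2 + 27*s - 27 = (s - 3)^3.
Partial fraction decomposition gives [1/(s - 3)] + [2/(s - 3)^2] + [-4/(s - 3)^3].
Invert each term: 1/(s - 3) ↔ e^(3t); 2/(s - 3)^2 ↔ 2t·e^(3t); -4/(s - 3)^3 ↔ (-2)t^2·e^(3t).

f(t) = -2*t^2*exp(3*t) + 2*t*exp(3*t) + exp(3*t)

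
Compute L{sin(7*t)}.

L{sin(7t)} = 7/(s^2 + 49).

7/(s^2 + 49)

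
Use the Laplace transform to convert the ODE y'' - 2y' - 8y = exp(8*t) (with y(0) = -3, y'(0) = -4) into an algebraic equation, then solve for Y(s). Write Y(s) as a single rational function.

Take the Laplace transform of both sides.
With L{y''} = s^2 Y - s·y(0) - y'(0) and L{y'} = sY - y(0), with y(0) = -3, y'(0) = -4: the LHS transforms to (s^2 - 2*s - 8)Y - (-3*s + 2).
The right side is L{exp(8*t)} = 1/(s - 8).
So (s^2 - 2*s - 8)Y = 1/(s - 8) + (-3*s + 2).
Solve for Y(s) and write it as one ratio of polynomials.

Y(s) = (-3*s^2 + 26*s - 15)/(s^3 - 10*s^2 + 8*s + 64)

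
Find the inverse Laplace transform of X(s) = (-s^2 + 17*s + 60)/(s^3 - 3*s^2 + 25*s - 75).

3*exp(3*t) + sin(5*t) - 4*cos(5*t)

Factor the denominator: s^3 - 3*s^2 + 25*s - 75 = (s - 3)*(s^2 + 25).
Partial fraction decomposition gives [3/(s - 3)] + [-4*s/(s^2 + 25)] + [5/(s^2 + 25)].
Invert each term: 3/(s - 3) ↔ 3e^(3t); -4·s/(s^2 + 25) ↔ -4cos(5t); 1·5/(s^2 + 25) ↔ sin(5t).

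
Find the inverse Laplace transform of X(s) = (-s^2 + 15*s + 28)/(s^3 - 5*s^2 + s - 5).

Factor the denominator: s^3 - 5*s^2 + s - 5 = (s - 5)*(s^2 + 1).
Partial fraction decomposition gives [3/(s - 5)] + [-4*s/(s^2 + 1)] + [-5/(s^2 + 1)].
Invert each term: 3/(s - 5) ↔ 3e^(5t); -4·s/(s^2 + 1) ↔ -4cos(t); -5·1/(s^2 + 1) ↔ -5sin(t).

3*exp(5*t) - 5*sin(t) - 4*cos(t)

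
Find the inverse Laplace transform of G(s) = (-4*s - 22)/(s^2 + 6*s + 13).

Complete the square in the denominator: s^2 + 6*s + 13 = (s + 3)^2 + 2^2.
Split the numerator to match: -4*s - 22 = -4·(s + 3) - 5·2.
Invert each term: -4·(s + 3)/((s + 3)^2 + 4) ↔ -4e^(-3t)cos(2t); -5·2/((s + 3)^2 + 4) ↔ -5e^(-3t)sin(2t).

-5*exp(-3*t)*sin(2*t) - 4*exp(-3*t)*cos(2*t)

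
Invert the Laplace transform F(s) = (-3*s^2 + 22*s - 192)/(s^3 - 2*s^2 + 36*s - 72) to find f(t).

Factor the denominator: s^3 - 2*s^2 + 36*s - 72 = (s - 2)*(s^2 + 36).
Partial fraction decomposition gives [-4/(s - 2)] + [s/(s^2 + 36)] + [24/(s^2 + 36)].
Invert each term: -4/(s - 2) ↔ -4e^(2t); 1·s/(s^2 + 36) ↔ cos(6t); 4·6/(s^2 + 36) ↔ 4sin(6t).

f(t) = -4*exp(2*t) + 4*sin(6*t) + cos(6*t)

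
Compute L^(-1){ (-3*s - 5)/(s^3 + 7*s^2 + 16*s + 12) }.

t*exp(-2*t) - 4*exp(-2*t) + 4*exp(-3*t)

Factor the denominator: s^3 + 7*s^2 + 16*s + 12 = (s + 2)^2*(s + 3).
Partial fraction decomposition gives [-4/(s + 2)] + [(s + 2)^(-2)] + [4/(s + 3)].
Invert each term: -4/(s + 2) ↔ -4e^(-2t); 1/(s + 2)^2 ↔ t·e^(-2t); 4/(s + 3) ↔ 4e^(-3t).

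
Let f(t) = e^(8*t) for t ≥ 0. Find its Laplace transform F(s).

L{e^(8t)} = 1/(s - 8).

F(s) = 1/(s - 8)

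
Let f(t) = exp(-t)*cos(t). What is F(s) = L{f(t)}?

F(s) = (s + 1)/((s + 1)^2 + 1)

L{cos(t)} = s/(s^2 + 1).
By the first shifting theorem, multiplying by e^(-t) replaces s with s + 1.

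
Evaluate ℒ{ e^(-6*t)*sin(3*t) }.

3/((s + 6)^2 + 9)

L{sin(3t)} = 3/(s^2 + 9).
By the first shifting theorem, multiplying by e^(-6t) replaces s with s + 6.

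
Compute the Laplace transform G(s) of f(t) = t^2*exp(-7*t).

L{e^(-7t)} = 1/(s + 7).
Then apply L{t^2·g(t)} = (-1)^2 d^2/ds^2[H(s)] with H(s) = 1/(s + 7):
differentiating 2 times and applying the sign gives 2/(s + 7)^3.

G(s) = 2/(s + 7)^3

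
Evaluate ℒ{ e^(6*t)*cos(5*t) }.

L{cos(5t)} = s/(s^2 + 25).
By the first shifting theorem, multiplying by e^(6t) replaces s with s - 6.

(s - 6)/((s - 6)^2 + 25)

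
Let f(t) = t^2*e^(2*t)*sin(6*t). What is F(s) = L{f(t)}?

L{sin(6t)} = 6/(s^2 + 36).
Multiplying by e^(2t) shifts s → s - 2, so L{e^(2*t)*sin(6*t)} = 6/((s - 2)^2 + 36).
Then apply L{t^2·g(t)} = (-1)^2 d^2/ds^2[G(s)] with G(s) = 6/((s - 2)^2 + 36):
differentiating 2 times and applying the sign gives 36*(s^2 - 4*s - 8)/(s^2 - 4*s + 40)^3.

F(s) = 36*(s^2 - 4*s - 8)/(s^2 - 4*s + 40)^3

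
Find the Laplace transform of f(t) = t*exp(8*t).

L{e^(8t)} = 1/(s - 8).
Then apply L{t·g(t)} = -d/ds[H(s)] with H(s) = 1/(s - 8):
differentiating 1 time and applying the sign gives (s - 8)^(-2).

(s - 8)^(-2)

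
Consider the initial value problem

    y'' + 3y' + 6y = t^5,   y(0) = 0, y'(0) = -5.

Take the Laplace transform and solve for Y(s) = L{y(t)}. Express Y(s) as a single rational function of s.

Y(s) = (-5*s^6 + 120)/(s^8 + 3*s^7 + 6*s^6)

Transform both sides with L{·}.
The derivative rules (L{y''} = s^2 Y - s·y(0) - y'(0) and L{y'} = sY - y(0), with y(0) = 0, y'(0) = -5) turn the left side into (s^2 + 3*s + 6)Y - (-5).
The right side is L{t^5} = 120/s^6.
So (s^2 + 3*s + 6)Y = 120/s^6 + (-5).
Divide through and combine into a single rational function.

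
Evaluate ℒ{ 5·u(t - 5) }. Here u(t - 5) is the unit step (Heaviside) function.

5*exp(-5*s)/s

By the second shifting theorem, L{u(t - c)·g(t - c)} = e^(-cs)·G(s) with c = 5 and G(s) = L{g(t)}.
L{5} = 5/s.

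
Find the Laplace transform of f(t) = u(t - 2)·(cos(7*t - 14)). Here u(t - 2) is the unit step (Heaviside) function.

s*exp(-2*s)/(s^2 + 49)

By the second shifting theorem, L{u(t - c)·g(t - c)} = e^(-cs)·G(s) with c = 2 and G(s) = L{g(t)}.
L{cos(7t)} = s/(s^2 + 49).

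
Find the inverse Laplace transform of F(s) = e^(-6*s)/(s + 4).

The factor e^(-6s) signals a time shift by c = 6 (second shifting theorem).
L{e^(-4t)} = 1/(s + 4), so L^-1{1/(s + 4)} = e^(-4*t).
Hence the inverse is u(t - 6) times that function evaluated at t - 6.

Heaviside(t - 6)*(exp(-4*t + 24))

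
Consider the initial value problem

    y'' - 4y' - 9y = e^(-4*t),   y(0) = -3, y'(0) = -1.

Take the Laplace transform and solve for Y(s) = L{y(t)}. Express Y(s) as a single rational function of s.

Transform both sides with L{·}.
The derivative rules (L{y''} = s^2 Y - s·y(0) - y'(0) and L{y'} = sY - y(0), with y(0) = -3, y'(0) = -1) turn the left side into (s^2 - 4*s - 9)Y - (-3*s + 11).
The right side is L{e^(-4*t)} = 1/(s + 4).
So (s^2 - 4*s - 9)Y = 1/(s + 4) + (-3*s + 11).
Divide through and combine into a single rational function.

Y(s) = (-3*s^2 - s + 45)/(s^3 - 25*s - 36)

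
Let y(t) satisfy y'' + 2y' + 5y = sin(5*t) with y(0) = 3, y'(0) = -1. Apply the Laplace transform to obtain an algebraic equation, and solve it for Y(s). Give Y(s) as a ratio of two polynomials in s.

Y(s) = (3*s^3 + 5*s^2 + 75*s + 130)/(s^4 + 2*s^3 + 30*s^2 + 50*s + 125)

Laplace-transform each side.
Using L{y''} = s^2 Y - s·y(0) - y'(0) and L{y'} = sY - y(0), with y(0) = 3, y'(0) = -1, the left side becomes (s^2 + 2*s + 5)Y - (3*s + 5).
The right side is L{sin(5*t)} = 5/(s^2 + 25).
So (s^2 + 2*s + 5)Y = 5/(s^2 + 25) + (3*s + 5).
Solve for Y(s) and write it as one ratio of polynomials.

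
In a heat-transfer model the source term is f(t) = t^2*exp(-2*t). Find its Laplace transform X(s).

X(s) = 2/(s + 2)^3

L{e^(-2t)} = 1/(s + 2).
Then apply L{t^2·g(t)} = (-1)^2 d^2/ds^2[G(s)] with G(s) = 1/(s + 2):
differentiating 2 times and applying the sign gives 2/(s + 2)^3.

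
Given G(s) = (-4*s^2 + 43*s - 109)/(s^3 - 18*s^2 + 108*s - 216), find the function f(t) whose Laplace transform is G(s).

f(t) = 5*t^2*exp(6*t)/2 - 5*t*exp(6*t) - 4*exp(6*t)

Factor the denominator: s^3 - 18*s^2 + 108*s - 216 = (s - 6)^3.
Partial fraction decomposition gives [-4/(s - 6)] + [-5/(s - 6)^2] + [5/(s - 6)^3].
Invert each term: -4/(s - 6) ↔ -4e^(6t); -5/(s - 6)^2 ↔ -5t·e^(6t); 5/(s - 6)^3 ↔ (5/2)t^2·e^(6t).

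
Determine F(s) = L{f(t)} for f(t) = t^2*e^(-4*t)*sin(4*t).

F(s) = 8*(3*s^2 + 24*s + 32)/(s^2 + 8*s + 32)^3

L{sin(4t)} = 4/(s^2 + 16).
Multiplying by e^(-4t) shifts s → s + 4, so L{e^(-4*t)*sin(4*t)} = 4/((s + 4)^2 + 16).
Then apply L{t^2·g(t)} = (-1)^2 d^2/ds^2[G(s)] with G(s) = 4/((s + 4)^2 + 16):
differentiating 2 times and applying the sign gives 8*(3*s^2 + 24*s + 32)/(s^2 + 8*s + 32)^3.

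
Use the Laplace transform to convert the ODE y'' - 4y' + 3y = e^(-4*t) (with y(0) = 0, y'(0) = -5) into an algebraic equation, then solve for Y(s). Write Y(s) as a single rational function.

Apply the Laplace transform to the equation.
With L{y''} = s^2 Y - s·y(0) - y'(0) and L{y'} = sY - y(0), with y(0) = 0, y'(0) = -5: the LHS transforms to (s^2 - 4*s + 3)Y - (-5).
The right side is L{e^(-4*t)} = 1/(s + 4).
So (s^2 - 4*s + 3)Y = 1/(s + 4) + (-5).
Isolate Y and clear denominators.

Y(s) = (-5*s - 19)/(s^3 - 13*s + 12)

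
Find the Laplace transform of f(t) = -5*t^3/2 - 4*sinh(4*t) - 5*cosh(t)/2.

-5*s/(2*(s^2 - 1)) - 16/(s^2 - 16) - 15/s^4

Apply the Laplace transform termwise.
(-5/2)·[L{cosh(t)} = s/(s^2 - 1)]; (-5/2)·[L{t^3} = 3!/s^4 = 6/s^4]; (-4)·[L{sinh(4t)} = 4/(s^2 - 16)].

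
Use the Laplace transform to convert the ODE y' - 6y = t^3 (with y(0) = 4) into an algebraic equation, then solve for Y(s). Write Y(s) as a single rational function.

Y(s) = (4*s^4 + 6)/(s^5 - 6*s^4)

Take the Laplace transform of both sides.
With L{y'} = sY - y(0) = sY - 4: the LHS transforms to (s - 6)Y - (4).
The right side is L{t^3} = 6/s^4.
So (s - 6)Y = 6/s^4 + (4).
Divide through and combine into a single rational function.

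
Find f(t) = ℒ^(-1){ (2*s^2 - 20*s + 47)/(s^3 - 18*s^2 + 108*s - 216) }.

Factor the denominator: s^3 - 18*s^2 + 108*s - 216 = (s - 6)^3.
Partial fraction decomposition gives [2/(s - 6)] + [4/(s - 6)^2] + [-1/(s - 6)^3].
Invert each term: 2/(s - 6) ↔ 2e^(6t); 4/(s - 6)^2 ↔ 4t·e^(6t); -1/(s - 6)^3 ↔ (-1/2)t^2·e^(6t).

f(t) = -t^2*exp(6*t)/2 + 4*t*exp(6*t) + 2*exp(6*t)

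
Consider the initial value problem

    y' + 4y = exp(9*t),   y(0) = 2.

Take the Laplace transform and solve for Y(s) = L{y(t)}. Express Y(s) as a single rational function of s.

Y(s) = (2*s - 17)/(s^2 - 5*s - 36)

Take the Laplace transform of both sides.
The derivative rules (L{y'} = sY - y(0) = sY - 2) turn the left side into (s + 4)Y - (2).
The right side is L{exp(9*t)} = 1/(s - 9).
So (s + 4)Y = 1/(s - 9) + (2).
Solve for Y(s) and write it as one ratio of polynomials.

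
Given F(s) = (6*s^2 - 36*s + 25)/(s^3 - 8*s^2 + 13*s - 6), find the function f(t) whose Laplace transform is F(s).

Factor the denominator: s^3 - 8*s^2 + 13*s - 6 = (s - 6)*(s - 1)^2.
Partial fraction decomposition gives [5/(s - 1)] + [(s - 1)^(-2)] + [1/(s - 6)].
Invert each term: 5/(s - 1) ↔ 5e^(t); 1/(s - 1)^2 ↔ t·e^(t); 1/(s - 6) ↔ e^(6t).

f(t) = t*exp(t) + exp(6*t) + 5*exp(t)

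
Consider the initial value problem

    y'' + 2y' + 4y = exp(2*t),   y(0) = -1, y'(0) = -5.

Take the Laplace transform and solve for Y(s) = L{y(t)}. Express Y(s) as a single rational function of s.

Take the Laplace transform of both sides.
With L{y''} = s^2 Y - s·y(0) - y'(0) and L{y'} = sY - y(0), with y(0) = -1, y'(0) = -5: the LHS transforms to (s^2 + 2*s + 4)Y - (-s - 7).
The right side is L{exp(2*t)} = 1/(s - 2).
So (s^2 + 2*s + 4)Y = 1/(s - 2) + (-s - 7).
Solve for Y(s) and write it as one ratio of polynomials.

Y(s) = (-s^2 - 5*s + 15)/(s^3 - 8)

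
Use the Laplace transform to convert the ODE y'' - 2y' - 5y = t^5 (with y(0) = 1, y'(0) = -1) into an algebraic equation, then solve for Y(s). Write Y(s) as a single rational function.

Y(s) = (s^7 - 3*s^6 + 120)/(s^8 - 2*s^7 - 5*s^6)

Apply the Laplace transform to the equation.
With L{y''} = s^2 Y - s·y(0) - y'(0) and L{y'} = sY - y(0), with y(0) = 1, y'(0) = -1: the LHS transforms to (s^2 - 2*s - 5)Y - (s - 3).
The right side is L{t^5} = 120/s^6.
So (s^2 - 2*s - 5)Y = 120/s^6 + (s - 3).
Isolate Y and clear denominators.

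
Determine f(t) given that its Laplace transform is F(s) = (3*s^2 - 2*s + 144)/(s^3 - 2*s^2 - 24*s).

f(t) = 4*exp(6*t) - 6 + 5*exp(-4*t)

Factor the denominator: s^3 - 2*s^2 - 24*s = s*(s - 6)*(s + 4).
Partial fraction decomposition gives [5/(s + 4)] + [-6/s] + [4/(s - 6)].
Invert each term: 5/(s + 4) ↔ 5e^(-4t); -6/(s - 0) ↔ -6e^(0t); 4/(s - 6) ↔ 4e^(6t).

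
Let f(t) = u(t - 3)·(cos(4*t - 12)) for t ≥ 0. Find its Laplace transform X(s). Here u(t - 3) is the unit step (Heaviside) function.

By the second shifting theorem, L{u(t - c)·g(t - c)} = e^(-cs)·G(s) with c = 3 and G(s) = L{g(t)}.
L{cos(4t)} = s/(s^2 + 16).

X(s) = s*exp(-3*s)/(s^2 + 16)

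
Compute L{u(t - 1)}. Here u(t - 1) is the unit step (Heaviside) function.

exp(-s)/s

By the second shifting theorem, L{u(t - c)·g(t - c)} = e^(-cs)·H(s) with c = 1 and H(s) = L{g(t)}.
L{1} = 1/s.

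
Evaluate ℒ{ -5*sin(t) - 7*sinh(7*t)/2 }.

By linearity of the Laplace transform, transform each term separately.
(-7/2)·[L{sinh(7t)} = 7/(s^2 - 49)]; (-5)·[L{sin(t)} = 1/(s^2 + 1)].

-5/(s^2 + 1) - 49/(2*(s^2 - 49))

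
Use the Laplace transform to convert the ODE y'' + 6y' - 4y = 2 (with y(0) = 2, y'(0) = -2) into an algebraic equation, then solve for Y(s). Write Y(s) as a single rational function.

Y(s) = (2*s^2 + 10*s + 2)/(s^3 + 6*s^2 - 4*s)

Laplace-transform each side.
The derivative rules (L{y''} = s^2 Y - s·y(0) - y'(0) and L{y'} = sY - y(0), with y(0) = 2, y'(0) = -2) turn the left side into (s^2 + 6*s - 4)Y - (2*s + 10).
The right side is L{2} = 2/s.
So (s^2 + 6*s - 4)Y = 2/s + (2*s + 10).
Divide through and combine into a single rational function.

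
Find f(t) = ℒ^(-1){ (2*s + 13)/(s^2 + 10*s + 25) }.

f(t) = 3*t*exp(-5*t) + 2*exp(-5*t)

Factor the denominator: s^2 + 10*s + 25 = (s + 5)^2.
Partial fraction decomposition gives [2/(s + 5)] + [3/(s + 5)^2].
Invert each term: 2/(s + 5) ↔ 2e^(-5t); 3/(s + 5)^2 ↔ 3t·e^(-5t).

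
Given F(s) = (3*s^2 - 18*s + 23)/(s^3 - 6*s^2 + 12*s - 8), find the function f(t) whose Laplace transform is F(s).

Factor the denominator: s^3 - 6*s^2 + 12*s - 8 = (s - 2)^3.
Partial fraction decomposition gives [3/(s - 2)] + [-6/(s - 2)^2] + [-1/(s - 2)^3].
Invert each term: 3/(s - 2) ↔ 3e^(2t); -6/(s - 2)^2 ↔ -6t·e^(2t); -1/(s - 2)^3 ↔ (-1/2)t^2·e^(2t).

f(t) = -t^2*exp(2*t)/2 - 6*t*exp(2*t) + 3*exp(2*t)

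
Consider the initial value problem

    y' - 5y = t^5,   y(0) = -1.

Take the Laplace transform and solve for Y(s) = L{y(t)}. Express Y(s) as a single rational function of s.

Y(s) = (-s^6 + 120)/(s^7 - 5*s^6)

Apply the Laplace transform to the equation.
With L{y'} = sY - y(0) = sY - (-1): the LHS transforms to (s - 5)Y - (-1).
The right side is L{t^5} = 120/s^6.
So (s - 5)Y = 120/s^6 + (-1).
Divide through and combine into a single rational function.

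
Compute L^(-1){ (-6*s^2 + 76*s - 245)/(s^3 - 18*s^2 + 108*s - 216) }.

-5*t^2*exp(6*t)/2 + 4*t*exp(6*t) - 6*exp(6*t)

Factor the denominator: s^3 - 18*s^2 + 108*s - 216 = (s - 6)^3.
Partial fraction decomposition gives [-6/(s - 6)] + [4/(s - 6)^2] + [-5/(s - 6)^3].
Invert each term: -6/(s - 6) ↔ -6e^(6t); 4/(s - 6)^2 ↔ 4t·e^(6t); -5/(s - 6)^3 ↔ (-5/2)t^2·e^(6t).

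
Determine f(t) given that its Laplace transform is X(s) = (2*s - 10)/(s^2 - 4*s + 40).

Complete the square in the denominator: s^2 - 4*s + 40 = (s - 2)^2 + 6^2.
Split the numerator to match: 2*s - 10 = 2·(s - 2) - 1·6.
Invert each term: 2·(s - 2)/((s - 2)^2 + 36) ↔ 2e^(2t)cos(6t); -1·6/((s - 2)^2 + 36) ↔ -e^(2t)sin(6t).

f(t) = -exp(2*t)*sin(6*t) + 2*exp(2*t)*cos(6*t)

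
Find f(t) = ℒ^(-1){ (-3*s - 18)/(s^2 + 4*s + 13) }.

Complete the square in the denominator: s^2 + 4*s + 13 = (s + 2)^2 + 3^2.
Split the numerator to match: -3*s - 18 = -3·(s + 2) - 4·3.
Invert each term: -3·(s + 2)/((s + 2)^2 + 9) ↔ -3e^(-2t)cos(3t); -4·3/((s + 2)^2 + 9) ↔ -4e^(-2t)sin(3t).

f(t) = -4*exp(-2*t)*sin(3*t) - 3*exp(-2*t)*cos(3*t)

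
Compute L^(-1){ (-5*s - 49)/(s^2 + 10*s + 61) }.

Complete the square in the denominator: s^2 + 10*s + 61 = (s + 5)^2 + 6^2.
Split the numerator to match: -5*s - 49 = -5·(s + 5) - 4·6.
Invert each term: -5·(s + 5)/((s + 5)^2 + 36) ↔ -5e^(-5t)cos(6t); -4·6/((s + 5)^2 + 36) ↔ -4e^(-5t)sin(6t).

-4*exp(-5*t)*sin(6*t) - 5*exp(-5*t)*cos(6*t)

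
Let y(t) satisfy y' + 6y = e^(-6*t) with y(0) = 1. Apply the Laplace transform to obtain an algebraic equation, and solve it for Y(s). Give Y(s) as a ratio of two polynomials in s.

Transform both sides with L{·}.
With L{y'} = sY - y(0) = sY - 1: the LHS transforms to (s + 6)Y - (1).
The right side is L{e^(-6*t)} = 1/(s + 6).
So (s + 6)Y = 1/(s + 6) + (1).
Divide through and combine into a single rational function.

Y(s) = (s + 7)/(s^2 + 12*s + 36)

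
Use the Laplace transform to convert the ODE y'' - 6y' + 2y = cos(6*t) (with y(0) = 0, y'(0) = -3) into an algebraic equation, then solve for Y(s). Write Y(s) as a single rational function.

Y(s) = (-3*s^2 + s - 108)/(s^4 - 6*s^3 + 38*s^2 - 216*s + 72)

Laplace-transform each side.
The derivative rules (L{y''} = s^2 Y - s·y(0) - y'(0) and L{y'} = sY - y(0), with y(0) = 0, y'(0) = -3) turn the left side into (s^2 - 6*s + 2)Y - (-3).
The right side is L{cos(6*t)} = s/(s^2 + 36).
So (s^2 - 6*s + 2)Y = s/(s^2 + 36) + (-3).
Divide through and combine into a single rational function.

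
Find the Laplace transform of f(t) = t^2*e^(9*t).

L{e^(9t)} = 1/(s - 9).
Then apply L{t^2·g(t)} = (-1)^2 d^2/ds^2[G(s)] with G(s) = 1/(s - 9):
differentiating 2 times and applying the sign gives 2/(s - 9)^3.

2/(s - 9)^3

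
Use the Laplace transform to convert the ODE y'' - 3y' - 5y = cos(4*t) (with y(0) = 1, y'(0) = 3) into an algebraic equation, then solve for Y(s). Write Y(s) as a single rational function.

Y(s) = (s^3 + 17*s)/(s^4 - 3*s^3 + 11*s^2 - 48*s - 80)

Transform both sides with L{·}.
With L{y''} = s^2 Y - s·y(0) - y'(0) and L{y'} = sY - y(0), with y(0) = 1, y'(0) = 3: the LHS transforms to (s^2 - 3*s - 5)Y - (s).
The right side is L{cos(4*t)} = s/(s^2 + 16).
So (s^2 - 3*s - 5)Y = s/(s^2 + 16) + (s).
Divide through and combine into a single rational function.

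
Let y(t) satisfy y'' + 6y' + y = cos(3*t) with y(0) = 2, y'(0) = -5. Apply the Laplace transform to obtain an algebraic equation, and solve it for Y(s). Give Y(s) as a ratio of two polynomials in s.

Apply the Laplace transform to the equation.
With L{y''} = s^2 Y - s·y(0) - y'(0) and L{y'} = sY - y(0), with y(0) = 2, y'(0) = -5: the LHS transforms to (s^2 + 6*s + 1)Y - (2*s + 7).
The right side is L{cos(3*t)} = s/(s^2 + 9).
So (s^2 + 6*s + 1)Y = s/(s^2 + 9) + (2*s + 7).
Divide through and combine into a single rational function.

Y(s) = (2*s^3 + 7*s^2 + 19*s + 63)/(s^4 + 6*s^3 + 10*s^2 + 54*s + 9)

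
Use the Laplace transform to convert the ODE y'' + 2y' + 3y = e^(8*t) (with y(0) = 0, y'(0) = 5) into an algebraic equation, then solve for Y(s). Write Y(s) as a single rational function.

Y(s) = (5*s - 39)/(s^3 - 6*s^2 - 13*s - 24)

Take the Laplace transform of both sides.
With L{y''} = s^2 Y - s·y(0) - y'(0) and L{y'} = sY - y(0), with y(0) = 0, y'(0) = 5: the LHS transforms to (s^2 + 2*s + 3)Y - (5).
The right side is L{e^(8*t)} = 1/(s - 8).
So (s^2 + 2*s + 3)Y = 1/(s - 8) + (5).
Solve for Y(s) and write it as one ratio of polynomials.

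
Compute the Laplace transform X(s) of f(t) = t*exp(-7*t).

X(s) = (s + 7)^(-2)

L{e^(-7t)} = 1/(s + 7).
Then apply L{t·g(t)} = -d/ds[G(s)] with G(s) = 1/(s + 7):
differentiating 1 time and applying the sign gives (s + 7)^(-2).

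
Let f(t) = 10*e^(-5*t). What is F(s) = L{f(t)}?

L{10} = 10/s.
By the first shifting theorem, multiplying by e^(-5t) replaces s with s + 5.

F(s) = 10/(s + 5)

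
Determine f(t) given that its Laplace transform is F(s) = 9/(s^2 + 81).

Since L{sin(9t)} = 9/(s^2 + 81), the inverse is sin(9*t).

f(t) = sin(9*t)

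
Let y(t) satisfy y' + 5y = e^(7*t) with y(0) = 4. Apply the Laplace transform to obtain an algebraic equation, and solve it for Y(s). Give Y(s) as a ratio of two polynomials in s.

Take the Laplace transform of both sides.
With L{y'} = sY - y(0) = sY - 4: the LHS transforms to (s + 5)Y - (4).
The right side is L{e^(7*t)} = 1/(s - 7).
So (s + 5)Y = 1/(s - 7) + (4).
Solve for Y(s) and write it as one ratio of polynomials.

Y(s) = (4*s - 27)/(s^2 - 2*s - 35)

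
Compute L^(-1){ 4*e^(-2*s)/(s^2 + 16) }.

Heaviside(t - 2)*(sin(4*t - 8))

The factor e^(-2s) signals a time shift by c = 2 (second shifting theorem).
L{sin(4t)} = 4/(s^2 + 16), so L^-1{4/(s^2 + 16)} = sin(4*t).
Hence the inverse is u(t - 2) times that function evaluated at t - 2.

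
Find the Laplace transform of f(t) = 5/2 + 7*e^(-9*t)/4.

7/(4*(s + 9)) + 5/(2*s)

Apply the Laplace transform termwise.
L{5/2} = (5/2)/s; (7/4)·[L{e^(-9t)} = 1/(s + 9)].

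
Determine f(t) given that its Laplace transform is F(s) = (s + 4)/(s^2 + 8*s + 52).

f(t) = exp(-4*t)*cos(6*t)

Rewrite the denominator: s^2 + 8*s + 52 = (s + 4)^2 + 36.
The form in (s + 4) signals a first-shifting-theorem factor e^(-4t).
Since L{cos(6t)} = s/(s^2 + 36), the inverse is exp(-4*t)*cos(6*t).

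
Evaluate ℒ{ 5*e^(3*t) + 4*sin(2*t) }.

The transform is linear, so treat each term independently.
(5)·[L{e^(3t)} = 1/(s - 3)]; (4)·[L{sin(2t)} = 2/(s^2 + 4)].

8/(s^2 + 4) + 5/(s - 3)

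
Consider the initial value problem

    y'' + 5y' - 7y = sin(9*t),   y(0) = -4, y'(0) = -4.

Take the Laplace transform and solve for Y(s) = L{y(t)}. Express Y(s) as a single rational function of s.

Laplace-transform each side.
With L{y''} = s^2 Y - s·y(0) - y'(0) and L{y'} = sY - y(0), with y(0) = -4, y'(0) = -4: the LHS transforms to (s^2 + 5*s - 7)Y - (-4*s - 24).
The right side is L{sin(9*t)} = 9/(s^2 + 81).
So (s^2 + 5*s - 7)Y = 9/(s^2 + 81) + (-4*s - 24).
Solve for Y(s) and write it as one ratio of polynomials.

Y(s) = (-4*s^3 - 24*s^2 - 324*s - 1935)/(s^4 + 5*s^3 + 74*s^2 + 405*s - 567)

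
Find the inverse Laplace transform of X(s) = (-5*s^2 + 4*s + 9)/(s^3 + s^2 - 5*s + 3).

2*t*exp(t) - 2*exp(t) - 3*exp(-3*t)

Factor the denominator: s^3 + s^2 - 5*s + 3 = (s - 1)^2*(s + 3).
Partial fraction decomposition gives [-2/(s - 1)] + [2/(s - 1)^2] + [-3/(s + 3)].
Invert each term: -2/(s - 1) ↔ -2e^(t); 2/(s - 1)^2 ↔ 2t·e^(t); -3/(s + 3) ↔ -3e^(-3t).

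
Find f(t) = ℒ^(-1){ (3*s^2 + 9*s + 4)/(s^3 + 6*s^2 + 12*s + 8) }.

Factor the denominator: s^3 + 6*s^2 + 12*s + 8 = (s + 2)^3.
Partial fraction decomposition gives [3/(s + 2)] + [-3/(s + 2)^2] + [-2/(s + 2)^3].
Invert each term: 3/(s + 2) ↔ 3e^(-2t); -3/(s + 2)^2 ↔ -3t·e^(-2t); -2/(s + 2)^3 ↔ (-1)t^2·e^(-2t).

f(t) = -t^2*exp(-2*t) - 3*t*exp(-2*t) + 3*exp(-2*t)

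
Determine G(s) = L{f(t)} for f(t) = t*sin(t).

L{sin(t)} = 1/(s^2 + 1).
Then apply L{t·g(t)} = -d/ds[H(s)] with H(s) = 1/(s^2 + 1):
differentiating 1 time and applying the sign gives 2*s/(s^2 + 1)^2.

G(s) = 2*s/(s^2 + 1)^2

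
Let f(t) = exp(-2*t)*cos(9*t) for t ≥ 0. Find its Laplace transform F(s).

L{cos(9t)} = s/(s^2 + 81).
By the first shifting theorem, multiplying by e^(-2t) replaces s with s + 2.

F(s) = (s + 2)/((s + 2)^2 + 81)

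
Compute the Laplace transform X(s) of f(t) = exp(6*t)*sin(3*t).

L{sin(3t)} = 3/(s^2 + 9).
By the first shifting theorem, multiplying by e^(6t) replaces s with s - 6.

X(s) = 3/((s - 6)^2 + 9)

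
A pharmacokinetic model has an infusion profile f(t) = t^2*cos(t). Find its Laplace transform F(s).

L{cos(t)} = s/(s^2 + 1).
Then apply L{t^2·g(t)} = (-1)^2 d^2/ds^2[G(s)] with G(s) = s/(s^2 + 1):
differentiating 2 times and applying the sign gives 2*s*(s^2 - 3)/(s^2 + 1)^3.

F(s) = 2*s*(s^2 - 3)/(s^2 + 1)^3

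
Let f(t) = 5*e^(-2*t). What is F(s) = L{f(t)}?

L{5} = 5/s.
By the first shifting theorem, multiplying by e^(-2t) replaces s with s + 2.

F(s) = 5/(s + 2)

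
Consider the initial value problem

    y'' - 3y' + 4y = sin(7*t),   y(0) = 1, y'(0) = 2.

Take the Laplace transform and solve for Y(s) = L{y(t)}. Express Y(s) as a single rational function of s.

Y(s) = (s^3 - s^2 + 49*s - 42)/(s^4 - 3*s^3 + 53*s^2 - 147*s + 196)

Take the Laplace transform of both sides.
Using L{y''} = s^2 Y - s·y(0) - y'(0) and L{y'} = sY - y(0), with y(0) = 1, y'(0) = 2, the left side becomes (s^2 - 3*s + 4)Y - (s - 1).
The right side is L{sin(7*t)} = 7/(s^2 + 49).
So (s^2 - 3*s + 4)Y = 7/(s^2 + 49) + (s - 1).
Divide through and combine into a single rational function.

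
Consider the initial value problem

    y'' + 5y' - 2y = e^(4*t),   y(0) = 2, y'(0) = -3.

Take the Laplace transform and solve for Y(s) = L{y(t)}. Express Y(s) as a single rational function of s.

Y(s) = (2*s^2 - s - 27)/(s^3 + s^2 - 22*s + 8)

Apply the Laplace transform to the equation.
Using L{y''} = s^2 Y - s·y(0) - y'(0) and L{y'} = sY - y(0), with y(0) = 2, y'(0) = -3, the left side becomes (s^2 + 5*s - 2)Y - (2*s + 7).
The right side is L{e^(4*t)} = 1/(s - 4).
So (s^2 + 5*s - 2)Y = 1/(s - 4) + (2*s + 7).
Isolate Y and clear denominators.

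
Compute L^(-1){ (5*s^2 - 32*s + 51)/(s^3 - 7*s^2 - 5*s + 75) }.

2*t*exp(5*t) + 2*exp(5*t) + 3*exp(-3*t)

Factor the denominator: s^3 - 7*s^2 - 5*s + 75 = (s - 5)^2*(s + 3).
Partial fraction decomposition gives [2/(s - 5)] + [2/(s - 5)^2] + [3/(s + 3)].
Invert each term: 2/(s - 5) ↔ 2e^(5t); 2/(s - 5)^2 ↔ 2t·e^(5t); 3/(s + 3) ↔ 3e^(-3t).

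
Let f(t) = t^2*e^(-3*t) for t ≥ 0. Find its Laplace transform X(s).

L{e^(-3t)} = 1/(s + 3).
Then apply L{t^2·g(t)} = (-1)^2 d^2/ds^2[G(s)] with G(s) = 1/(s + 3):
differentiating 2 times and applying the sign gives 2/(s + 3)^3.

X(s) = 2/(s + 3)^3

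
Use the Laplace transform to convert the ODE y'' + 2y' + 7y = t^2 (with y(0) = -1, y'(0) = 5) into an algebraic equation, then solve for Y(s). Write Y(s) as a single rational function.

Y(s) = (-s^4 + 3*s^3 + 2)/(s^5 + 2*s^4 + 7*s^3)

Laplace-transform each side.
Using L{y''} = s^2 Y - s·y(0) - y'(0) and L{y'} = sY - y(0), with y(0) = -1, y'(0) = 5, the left side becomes (s^2 + 2*s + 7)Y - (-s + 3).
The right side is L{t^2} = 2/s^3.
So (s^2 + 2*s + 7)Y = 2/s^3 + (-s + 3).
Solve for Y(s) and write it as one ratio of polynomials.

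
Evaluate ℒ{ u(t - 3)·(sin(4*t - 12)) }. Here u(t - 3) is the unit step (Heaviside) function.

4*exp(-3*s)/(s^2 + 16)

By the second shifting theorem, L{u(t - c)·g(t - c)} = e^(-cs)·G(s) with c = 3 and G(s) = L{g(t)}.
L{sin(4t)} = 4/(s^2 + 16).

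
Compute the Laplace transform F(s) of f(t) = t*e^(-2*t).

L{t} = 1!/s^2 = 1/s^2.
By the first shifting theorem, multiplying by e^(-2t) replaces s with s + 2.

F(s) = (s + 2)^(-2)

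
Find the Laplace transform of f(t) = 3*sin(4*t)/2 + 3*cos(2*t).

By linearity of the Laplace transform, transform each term separately.
(3)·[L{cos(2t)} = s/(s^2 + 4)]; (3/2)·[L{sin(4t)} = 4/(s^2 + 16)].

3*s/(s^2 + 4) + 6/(s^2 + 16)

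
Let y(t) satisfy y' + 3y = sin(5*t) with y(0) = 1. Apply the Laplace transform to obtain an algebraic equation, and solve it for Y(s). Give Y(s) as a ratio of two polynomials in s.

Y(s) = (s^2 + 30)/(s^3 + 3*s^2 + 25*s + 75)

Transform both sides with L{·}.
With L{y'} = sY - y(0) = sY - 1: the LHS transforms to (s + 3)Y - (1).
The right side is L{sin(5*t)} = 5/(s^2 + 25).
So (s + 3)Y = 5/(s^2 + 25) + (1).
Divide through and combine into a single rational function.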